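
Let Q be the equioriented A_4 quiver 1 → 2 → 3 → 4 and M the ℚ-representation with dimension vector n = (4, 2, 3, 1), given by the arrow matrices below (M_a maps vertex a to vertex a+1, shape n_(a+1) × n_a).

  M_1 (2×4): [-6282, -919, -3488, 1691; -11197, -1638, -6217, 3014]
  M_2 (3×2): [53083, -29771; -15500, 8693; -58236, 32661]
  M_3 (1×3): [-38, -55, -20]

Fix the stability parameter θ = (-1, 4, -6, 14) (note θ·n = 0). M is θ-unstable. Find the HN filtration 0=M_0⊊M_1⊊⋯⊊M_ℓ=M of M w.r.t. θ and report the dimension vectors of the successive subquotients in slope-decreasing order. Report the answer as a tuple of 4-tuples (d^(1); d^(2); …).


Via rank(M_{q-1}∘⋯∘M_p): M ≅ I[1,1]^2, I[1,3], I[1,4], I[3,3].
μ_θ-semistable layers: μ^(1)=14; μ^(2)=-1; μ^(3)=-6

((0, 0, 0, 1); (4, 2, 2, 0); (0, 0, 1, 0))


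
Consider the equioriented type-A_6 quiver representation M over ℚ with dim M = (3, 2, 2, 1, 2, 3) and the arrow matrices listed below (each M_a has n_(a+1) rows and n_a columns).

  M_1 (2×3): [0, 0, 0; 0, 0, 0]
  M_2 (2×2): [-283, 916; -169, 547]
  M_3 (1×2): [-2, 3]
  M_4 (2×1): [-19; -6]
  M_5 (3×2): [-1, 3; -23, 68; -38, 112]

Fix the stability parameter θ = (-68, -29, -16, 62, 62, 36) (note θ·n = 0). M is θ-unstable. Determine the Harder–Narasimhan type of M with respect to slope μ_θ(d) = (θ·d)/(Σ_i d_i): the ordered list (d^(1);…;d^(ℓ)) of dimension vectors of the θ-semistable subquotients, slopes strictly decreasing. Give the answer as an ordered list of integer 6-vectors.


Via rank(M_{q-1}∘⋯∘M_p): M ≅ I[1,1]^3, I[2,3], I[2,6], I[5,6], I[6,6].
μ_θ-semistable layers: μ^(1)=160/3; μ^(2)=49; μ^(3)=36; μ^(4)=-16; μ^(5)=-29; μ^(6)=-68

((0, 0, 0, 1, 1, 1); (0, 0, 0, 0, 1, 1); (0, 0, 0, 0, 0, 1); (0, 0, 2, 0, 0, 0); (0, 2, 0, 0, 0, 0); (3, 0, 0, 0, 0, 0))


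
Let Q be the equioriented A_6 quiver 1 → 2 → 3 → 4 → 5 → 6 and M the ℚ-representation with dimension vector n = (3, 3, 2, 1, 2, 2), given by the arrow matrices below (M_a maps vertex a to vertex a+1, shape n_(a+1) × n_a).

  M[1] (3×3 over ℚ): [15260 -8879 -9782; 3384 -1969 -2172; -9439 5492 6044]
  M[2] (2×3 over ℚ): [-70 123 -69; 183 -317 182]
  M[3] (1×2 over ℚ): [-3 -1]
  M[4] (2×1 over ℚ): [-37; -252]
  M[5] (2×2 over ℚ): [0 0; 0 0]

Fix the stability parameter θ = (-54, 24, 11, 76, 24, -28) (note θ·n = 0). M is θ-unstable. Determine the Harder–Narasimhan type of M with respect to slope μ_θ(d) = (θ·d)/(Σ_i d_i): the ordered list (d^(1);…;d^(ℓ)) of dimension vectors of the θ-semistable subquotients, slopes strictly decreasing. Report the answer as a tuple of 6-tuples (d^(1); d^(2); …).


Via rank(M_{q-1}∘⋯∘M_p): M ≅ I[1,2], I[1,3], I[1,5], I[5,5], I[6,6]^2.
μ_θ-semistable layers: μ^(1)=50; μ^(2)=24; μ^(3)=35/2; μ^(4)=-28; μ^(5)=-54

((0, 0, 0, 1, 1, 0); (0, 1, 0, 0, 1, 0); (0, 2, 2, 0, 0, 0); (0, 0, 0, 0, 0, 2); (3, 0, 0, 0, 0, 0))


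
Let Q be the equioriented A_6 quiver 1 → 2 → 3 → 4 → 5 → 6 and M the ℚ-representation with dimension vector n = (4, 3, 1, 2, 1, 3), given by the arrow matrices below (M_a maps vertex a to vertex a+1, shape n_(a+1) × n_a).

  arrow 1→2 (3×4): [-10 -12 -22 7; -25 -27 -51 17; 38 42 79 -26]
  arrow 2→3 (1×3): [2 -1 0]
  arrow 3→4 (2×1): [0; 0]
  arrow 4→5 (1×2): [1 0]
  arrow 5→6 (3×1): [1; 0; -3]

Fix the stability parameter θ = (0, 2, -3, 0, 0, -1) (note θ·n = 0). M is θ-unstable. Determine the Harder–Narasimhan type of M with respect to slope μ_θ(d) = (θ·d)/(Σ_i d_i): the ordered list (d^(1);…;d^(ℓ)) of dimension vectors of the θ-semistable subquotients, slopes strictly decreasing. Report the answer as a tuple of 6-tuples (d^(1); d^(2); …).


Interval decomposition of M: I[1,1], I[1,2]^2, I[1,3], I[4,4], I[4,6], I[6,6]^2.
HN type (ℓ=4): μ^(1)=2; μ^(2)=0; μ^(3)=-1/3; μ^(4)=-1

((0, 2, 0, 0, 0, 0); (3, 0, 0, 1, 0, 0); (1, 1, 1, 1, 1, 1); (0, 0, 0, 0, 0, 2))


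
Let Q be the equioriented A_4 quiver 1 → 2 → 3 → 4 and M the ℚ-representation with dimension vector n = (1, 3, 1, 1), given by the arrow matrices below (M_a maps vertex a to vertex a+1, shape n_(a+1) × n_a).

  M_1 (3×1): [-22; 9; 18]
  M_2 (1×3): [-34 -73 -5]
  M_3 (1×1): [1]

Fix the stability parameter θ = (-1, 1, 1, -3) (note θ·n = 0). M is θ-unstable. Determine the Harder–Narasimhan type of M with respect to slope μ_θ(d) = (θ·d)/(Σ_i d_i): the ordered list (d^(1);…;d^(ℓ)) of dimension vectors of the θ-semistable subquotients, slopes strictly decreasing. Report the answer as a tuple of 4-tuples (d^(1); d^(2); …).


Via rank(M_{q-1}∘⋯∘M_p): M ≅ I[1,4], I[2,2]^2.
μ_θ-semistable layers: μ^(1)=1; μ^(2)=-1/3; μ^(3)=-1

((0, 2, 0, 0); (0, 1, 1, 1); (1, 0, 0, 0))


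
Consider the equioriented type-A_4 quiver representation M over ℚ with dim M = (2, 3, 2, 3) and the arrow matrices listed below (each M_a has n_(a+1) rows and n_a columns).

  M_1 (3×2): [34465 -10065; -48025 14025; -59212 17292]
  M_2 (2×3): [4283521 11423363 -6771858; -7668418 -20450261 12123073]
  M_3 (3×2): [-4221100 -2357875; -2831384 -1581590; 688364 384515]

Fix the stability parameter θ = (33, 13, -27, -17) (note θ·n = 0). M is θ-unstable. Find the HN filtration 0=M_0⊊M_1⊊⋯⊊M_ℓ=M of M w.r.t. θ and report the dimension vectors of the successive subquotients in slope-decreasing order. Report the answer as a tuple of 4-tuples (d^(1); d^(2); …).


Interval decomposition of M: I[1,1], I[1,4], I[2,2], I[2,3], I[4,4]^2.
HN type (ℓ=5): μ^(1)=33; μ^(2)=13; μ^(3)=1/2; μ^(4)=-7; μ^(5)=-17

((1, 0, 0, 0); (0, 1, 0, 0); (1, 1, 1, 1); (0, 1, 1, 0); (0, 0, 0, 2))


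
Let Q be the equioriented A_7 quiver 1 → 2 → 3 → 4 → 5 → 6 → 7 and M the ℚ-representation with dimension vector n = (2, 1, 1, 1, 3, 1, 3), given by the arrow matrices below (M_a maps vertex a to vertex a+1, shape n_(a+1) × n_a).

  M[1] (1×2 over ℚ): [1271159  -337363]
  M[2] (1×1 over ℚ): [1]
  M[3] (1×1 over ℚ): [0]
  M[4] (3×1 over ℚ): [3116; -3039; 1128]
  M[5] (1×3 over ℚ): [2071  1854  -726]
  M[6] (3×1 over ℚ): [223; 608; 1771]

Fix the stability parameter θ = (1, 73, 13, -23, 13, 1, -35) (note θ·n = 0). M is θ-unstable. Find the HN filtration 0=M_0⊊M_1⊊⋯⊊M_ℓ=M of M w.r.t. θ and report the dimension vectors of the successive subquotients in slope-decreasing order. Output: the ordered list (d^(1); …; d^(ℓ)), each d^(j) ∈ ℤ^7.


Barcode: M ≅ I[1,1], I[1,3], I[4,7], I[5,5]^2, I[7,7]^2. HN layers by μ_θ (6 steps, strictly decreasing):
  μ^(1)=43; μ^(2)=13; μ^(3)=1; μ^(4)=-7; μ^(5)=-23; μ^(6)=-35

((0, 1, 1, 0, 0, 0, 0); (0, 0, 0, 0, 2, 0, 0); (2, 0, 0, 0, 0, 0, 0); (0, 0, 0, 0, 1, 1, 1); (0, 0, 0, 1, 0, 0, 0); (0, 0, 0, 0, 0, 0, 2))


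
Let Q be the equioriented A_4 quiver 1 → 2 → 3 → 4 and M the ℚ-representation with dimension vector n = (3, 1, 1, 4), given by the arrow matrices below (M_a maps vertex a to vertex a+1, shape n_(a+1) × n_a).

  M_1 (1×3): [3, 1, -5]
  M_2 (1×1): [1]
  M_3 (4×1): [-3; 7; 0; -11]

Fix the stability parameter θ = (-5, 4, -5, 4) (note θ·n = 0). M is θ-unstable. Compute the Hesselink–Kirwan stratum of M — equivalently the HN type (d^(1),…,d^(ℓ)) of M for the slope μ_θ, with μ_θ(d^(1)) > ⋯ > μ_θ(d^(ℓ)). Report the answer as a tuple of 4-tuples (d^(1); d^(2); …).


Via rank(M_{q-1}∘⋯∘M_p): M ≅ I[1,1]^2, I[1,4], I[4,4]^3.
μ_θ-semistable layers: μ^(1)=4; μ^(2)=-1/2; μ^(3)=-5

((0, 0, 0, 4); (0, 1, 1, 0); (3, 0, 0, 0))


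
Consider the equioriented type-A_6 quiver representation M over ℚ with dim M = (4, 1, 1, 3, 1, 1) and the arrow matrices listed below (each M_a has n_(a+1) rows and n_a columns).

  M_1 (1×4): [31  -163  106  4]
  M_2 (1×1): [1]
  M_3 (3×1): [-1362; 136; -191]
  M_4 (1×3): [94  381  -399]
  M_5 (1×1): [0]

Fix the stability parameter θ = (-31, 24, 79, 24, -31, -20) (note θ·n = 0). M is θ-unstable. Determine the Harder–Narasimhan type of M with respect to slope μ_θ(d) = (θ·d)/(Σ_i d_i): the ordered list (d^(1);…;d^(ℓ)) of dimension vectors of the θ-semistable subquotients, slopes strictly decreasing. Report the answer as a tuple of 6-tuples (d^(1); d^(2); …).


Interval decomposition of M: I[1,1]^3, I[1,5], I[4,4]^2, I[6,6].
HN type (ℓ=3): μ^(1)=24; μ^(2)=-20; μ^(3)=-31

((0, 1, 1, 3, 1, 0); (0, 0, 0, 0, 0, 1); (4, 0, 0, 0, 0, 0))


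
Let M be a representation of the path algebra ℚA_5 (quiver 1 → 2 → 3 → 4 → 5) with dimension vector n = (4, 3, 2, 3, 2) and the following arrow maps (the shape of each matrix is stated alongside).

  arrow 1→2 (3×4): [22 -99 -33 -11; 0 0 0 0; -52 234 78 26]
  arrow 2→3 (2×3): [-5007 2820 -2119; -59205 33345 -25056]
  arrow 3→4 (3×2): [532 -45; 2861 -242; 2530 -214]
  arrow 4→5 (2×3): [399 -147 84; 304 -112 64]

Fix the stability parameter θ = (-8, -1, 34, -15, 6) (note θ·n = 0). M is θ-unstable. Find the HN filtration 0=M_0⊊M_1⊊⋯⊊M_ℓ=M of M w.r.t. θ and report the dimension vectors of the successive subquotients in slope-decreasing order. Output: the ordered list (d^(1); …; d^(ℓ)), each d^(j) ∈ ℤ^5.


Interval decomposition of M: I[1,1]^3, I[1,4], I[2,2], I[2,5], I[4,4], I[5,5].
HN type (ℓ=6): μ^(1)=19/2; μ^(2)=25/3; μ^(3)=6; μ^(4)=-1; μ^(5)=-8; μ^(6)=-15

((0, 0, 1, 1, 0); (0, 0, 1, 1, 1); (0, 0, 0, 0, 1); (0, 3, 0, 0, 0); (4, 0, 0, 0, 0); (0, 0, 0, 1, 0))


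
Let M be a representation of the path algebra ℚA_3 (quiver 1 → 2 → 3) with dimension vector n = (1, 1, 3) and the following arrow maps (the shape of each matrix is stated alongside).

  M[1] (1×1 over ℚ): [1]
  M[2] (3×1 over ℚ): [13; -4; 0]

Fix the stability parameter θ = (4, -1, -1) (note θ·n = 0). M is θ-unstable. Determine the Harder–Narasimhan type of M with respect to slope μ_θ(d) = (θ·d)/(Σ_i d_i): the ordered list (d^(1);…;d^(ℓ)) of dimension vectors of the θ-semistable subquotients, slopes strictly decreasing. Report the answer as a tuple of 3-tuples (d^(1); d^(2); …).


Barcode: M ≅ I[1,3], I[3,3]^2. HN layers by μ_θ (2 steps, strictly decreasing):
  μ^(1)=2/3; μ^(2)=-1

((1, 1, 1); (0, 0, 2))


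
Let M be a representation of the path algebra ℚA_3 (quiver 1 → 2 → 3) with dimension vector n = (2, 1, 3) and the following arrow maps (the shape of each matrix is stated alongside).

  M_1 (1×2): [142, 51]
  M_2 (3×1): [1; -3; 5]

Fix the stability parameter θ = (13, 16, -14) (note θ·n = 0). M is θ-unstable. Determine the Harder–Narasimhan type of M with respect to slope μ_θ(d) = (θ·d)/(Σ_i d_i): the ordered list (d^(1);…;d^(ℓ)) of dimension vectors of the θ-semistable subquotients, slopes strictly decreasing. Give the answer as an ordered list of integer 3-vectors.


Barcode: M ≅ I[1,1], I[1,3], I[3,3]^2. HN layers by μ_θ (3 steps, strictly decreasing):
  μ^(1)=13; μ^(2)=5; μ^(3)=-14

((1, 0, 0); (1, 1, 1); (0, 0, 2))


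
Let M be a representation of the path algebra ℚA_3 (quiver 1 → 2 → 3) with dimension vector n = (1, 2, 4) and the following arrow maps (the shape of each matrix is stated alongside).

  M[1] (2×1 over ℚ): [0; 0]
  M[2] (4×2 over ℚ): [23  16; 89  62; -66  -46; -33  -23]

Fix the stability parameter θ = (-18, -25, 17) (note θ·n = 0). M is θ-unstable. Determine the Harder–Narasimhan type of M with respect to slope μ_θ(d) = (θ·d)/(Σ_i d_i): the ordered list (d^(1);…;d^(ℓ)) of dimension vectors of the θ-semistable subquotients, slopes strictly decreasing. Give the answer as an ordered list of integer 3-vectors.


Barcode: M ≅ I[1,1], I[2,3]^2, I[3,3]^2. HN layers by μ_θ (3 steps, strictly decreasing):
  μ^(1)=17; μ^(2)=-18; μ^(3)=-25

((0, 0, 4); (1, 0, 0); (0, 2, 0))


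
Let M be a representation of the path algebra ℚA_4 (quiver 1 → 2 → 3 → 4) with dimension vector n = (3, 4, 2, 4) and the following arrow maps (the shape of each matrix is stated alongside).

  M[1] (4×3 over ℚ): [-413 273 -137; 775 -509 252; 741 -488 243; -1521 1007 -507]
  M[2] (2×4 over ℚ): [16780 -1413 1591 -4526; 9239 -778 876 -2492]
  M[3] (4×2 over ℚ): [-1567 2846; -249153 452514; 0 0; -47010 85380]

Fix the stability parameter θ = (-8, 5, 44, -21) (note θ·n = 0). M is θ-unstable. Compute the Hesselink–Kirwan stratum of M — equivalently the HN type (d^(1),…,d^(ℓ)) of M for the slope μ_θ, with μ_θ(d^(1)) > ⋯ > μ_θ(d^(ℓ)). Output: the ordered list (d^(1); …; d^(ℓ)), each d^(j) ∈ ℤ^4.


Via rank(M_{q-1}∘⋯∘M_p): M ≅ I[1,2], I[1,3], I[1,4], I[2,2], I[4,4]^3.
μ_θ-semistable layers: μ^(1)=44; μ^(2)=23/2; μ^(3)=5; μ^(4)=-8; μ^(5)=-21

((0, 0, 1, 0); (0, 0, 1, 1); (0, 4, 0, 0); (3, 0, 0, 0); (0, 0, 0, 3))


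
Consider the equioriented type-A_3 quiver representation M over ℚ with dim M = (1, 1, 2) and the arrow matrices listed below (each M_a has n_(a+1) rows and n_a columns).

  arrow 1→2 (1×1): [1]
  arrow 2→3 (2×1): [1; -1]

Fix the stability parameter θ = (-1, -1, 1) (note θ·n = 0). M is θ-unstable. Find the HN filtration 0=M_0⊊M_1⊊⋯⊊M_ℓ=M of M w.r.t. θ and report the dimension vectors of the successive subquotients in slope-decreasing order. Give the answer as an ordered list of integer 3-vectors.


Barcode: M ≅ I[1,3], I[3,3]. HN layers by μ_θ (2 steps, strictly decreasing):
  μ^(1)=1; μ^(2)=-1

((0, 0, 2); (1, 1, 0))


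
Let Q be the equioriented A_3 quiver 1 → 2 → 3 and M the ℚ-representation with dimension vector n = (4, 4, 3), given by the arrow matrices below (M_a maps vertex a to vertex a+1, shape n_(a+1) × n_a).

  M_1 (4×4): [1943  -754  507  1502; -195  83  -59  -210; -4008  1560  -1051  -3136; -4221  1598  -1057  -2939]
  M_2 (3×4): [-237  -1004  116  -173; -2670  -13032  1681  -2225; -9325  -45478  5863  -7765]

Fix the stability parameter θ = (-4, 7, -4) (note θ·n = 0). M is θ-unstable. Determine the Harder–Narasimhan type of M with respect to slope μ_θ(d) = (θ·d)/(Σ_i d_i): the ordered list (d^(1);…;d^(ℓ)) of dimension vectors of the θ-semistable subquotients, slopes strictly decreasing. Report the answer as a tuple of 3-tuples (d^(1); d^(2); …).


Barcode: M ≅ I[1,2], I[1,3]^3. HN layers by μ_θ (3 steps, strictly decreasing):
  μ^(1)=7; μ^(2)=3/2; μ^(3)=-4

((0, 1, 0); (0, 3, 3); (4, 0, 0))


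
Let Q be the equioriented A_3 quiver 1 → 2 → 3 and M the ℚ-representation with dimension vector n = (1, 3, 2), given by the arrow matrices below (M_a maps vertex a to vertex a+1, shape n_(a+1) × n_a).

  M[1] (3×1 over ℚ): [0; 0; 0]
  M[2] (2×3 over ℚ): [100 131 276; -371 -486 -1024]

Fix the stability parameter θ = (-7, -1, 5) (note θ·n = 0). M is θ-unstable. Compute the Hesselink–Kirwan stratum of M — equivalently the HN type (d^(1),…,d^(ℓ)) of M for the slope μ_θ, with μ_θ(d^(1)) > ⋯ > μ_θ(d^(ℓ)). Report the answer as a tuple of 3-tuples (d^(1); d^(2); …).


Barcode: M ≅ I[1,1], I[2,2], I[2,3]^2. HN layers by μ_θ (3 steps, strictly decreasing):
  μ^(1)=5; μ^(2)=-1; μ^(3)=-7

((0, 0, 2); (0, 3, 0); (1, 0, 0))


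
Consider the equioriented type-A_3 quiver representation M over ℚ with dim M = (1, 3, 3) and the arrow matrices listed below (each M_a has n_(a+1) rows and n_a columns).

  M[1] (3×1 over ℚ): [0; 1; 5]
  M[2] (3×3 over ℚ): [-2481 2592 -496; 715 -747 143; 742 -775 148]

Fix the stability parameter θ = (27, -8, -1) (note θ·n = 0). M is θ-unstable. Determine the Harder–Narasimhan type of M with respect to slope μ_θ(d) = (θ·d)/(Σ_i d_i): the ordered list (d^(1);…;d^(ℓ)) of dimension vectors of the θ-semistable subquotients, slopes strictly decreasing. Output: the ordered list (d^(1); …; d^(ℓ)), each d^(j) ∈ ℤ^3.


Barcode: M ≅ I[1,3], I[2,3]^2. HN layers by μ_θ (3 steps, strictly decreasing):
  μ^(1)=6; μ^(2)=-1; μ^(3)=-8

((1, 1, 1); (0, 0, 2); (0, 2, 0))


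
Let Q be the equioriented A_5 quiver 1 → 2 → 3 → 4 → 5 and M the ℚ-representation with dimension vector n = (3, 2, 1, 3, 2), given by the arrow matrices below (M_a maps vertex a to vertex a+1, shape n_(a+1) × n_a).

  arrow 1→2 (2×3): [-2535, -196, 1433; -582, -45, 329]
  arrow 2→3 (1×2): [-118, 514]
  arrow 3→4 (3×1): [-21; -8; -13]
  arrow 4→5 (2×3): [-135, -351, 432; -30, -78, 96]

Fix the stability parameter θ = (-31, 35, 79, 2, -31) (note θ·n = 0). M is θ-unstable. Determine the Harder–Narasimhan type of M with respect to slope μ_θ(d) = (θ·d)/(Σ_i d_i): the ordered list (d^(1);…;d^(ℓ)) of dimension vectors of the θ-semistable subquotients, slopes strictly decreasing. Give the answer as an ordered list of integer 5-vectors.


Interval decomposition of M: I[1,1], I[1,2], I[1,5], I[4,4]^2, I[5,5].
HN type (ℓ=4): μ^(1)=35; μ^(2)=85/4; μ^(3)=2; μ^(4)=-31

((0, 1, 0, 0, 0); (0, 1, 1, 1, 1); (0, 0, 0, 2, 0); (3, 0, 0, 0, 1))


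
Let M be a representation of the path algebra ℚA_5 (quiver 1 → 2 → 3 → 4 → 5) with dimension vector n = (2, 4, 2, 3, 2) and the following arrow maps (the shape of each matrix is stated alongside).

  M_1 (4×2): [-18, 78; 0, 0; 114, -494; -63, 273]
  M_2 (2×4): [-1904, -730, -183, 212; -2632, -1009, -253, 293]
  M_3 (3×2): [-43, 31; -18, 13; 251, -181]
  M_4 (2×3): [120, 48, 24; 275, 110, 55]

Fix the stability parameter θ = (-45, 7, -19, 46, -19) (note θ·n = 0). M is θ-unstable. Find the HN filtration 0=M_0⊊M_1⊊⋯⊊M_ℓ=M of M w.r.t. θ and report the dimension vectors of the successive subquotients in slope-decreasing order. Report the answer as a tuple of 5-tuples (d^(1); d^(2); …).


Barcode: M ≅ I[1,1], I[1,4], I[2,2]^2, I[2,4], I[4,5], I[5,5]. HN layers by μ_θ (6 steps, strictly decreasing):
  μ^(1)=46; μ^(2)=27/2; μ^(3)=7; μ^(4)=-6; μ^(5)=-19; μ^(6)=-45

((0, 0, 0, 2, 0); (0, 0, 0, 1, 1); (0, 2, 0, 0, 0); (0, 2, 2, 0, 0); (0, 0, 0, 0, 1); (2, 0, 0, 0, 0))


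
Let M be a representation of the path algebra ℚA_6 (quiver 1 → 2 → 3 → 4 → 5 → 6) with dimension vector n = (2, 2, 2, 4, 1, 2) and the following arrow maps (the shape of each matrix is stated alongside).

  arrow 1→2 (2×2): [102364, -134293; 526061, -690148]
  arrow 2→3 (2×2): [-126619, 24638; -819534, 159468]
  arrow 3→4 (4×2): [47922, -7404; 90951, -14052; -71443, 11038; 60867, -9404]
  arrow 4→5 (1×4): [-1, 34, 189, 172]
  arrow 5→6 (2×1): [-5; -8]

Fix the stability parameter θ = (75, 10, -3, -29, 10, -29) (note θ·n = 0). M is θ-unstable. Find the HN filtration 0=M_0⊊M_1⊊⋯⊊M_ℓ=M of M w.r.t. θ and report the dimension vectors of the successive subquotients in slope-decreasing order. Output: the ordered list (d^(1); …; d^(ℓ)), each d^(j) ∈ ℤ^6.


Interval decomposition of M: I[1,2], I[1,6], I[3,4], I[4,4]^2, I[6,6].
HN type (ℓ=4): μ^(1)=85/2; μ^(2)=17/3; μ^(3)=-16; μ^(4)=-29

((1, 1, 0, 0, 0, 0); (1, 1, 1, 1, 1, 1); (0, 0, 1, 1, 0, 0); (0, 0, 0, 2, 0, 1))


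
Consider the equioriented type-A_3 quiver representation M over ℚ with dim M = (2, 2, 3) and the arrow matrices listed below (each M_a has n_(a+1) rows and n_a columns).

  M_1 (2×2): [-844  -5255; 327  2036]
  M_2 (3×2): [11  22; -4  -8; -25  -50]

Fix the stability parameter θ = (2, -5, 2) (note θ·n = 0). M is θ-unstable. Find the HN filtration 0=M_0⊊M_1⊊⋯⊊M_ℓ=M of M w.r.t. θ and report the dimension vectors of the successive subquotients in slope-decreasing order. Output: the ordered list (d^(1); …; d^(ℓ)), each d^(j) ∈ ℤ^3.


Barcode: M ≅ I[1,2], I[1,3], I[3,3]^2. HN layers by μ_θ (2 steps, strictly decreasing):
  μ^(1)=2; μ^(2)=-3/2

((0, 0, 3); (2, 2, 0))


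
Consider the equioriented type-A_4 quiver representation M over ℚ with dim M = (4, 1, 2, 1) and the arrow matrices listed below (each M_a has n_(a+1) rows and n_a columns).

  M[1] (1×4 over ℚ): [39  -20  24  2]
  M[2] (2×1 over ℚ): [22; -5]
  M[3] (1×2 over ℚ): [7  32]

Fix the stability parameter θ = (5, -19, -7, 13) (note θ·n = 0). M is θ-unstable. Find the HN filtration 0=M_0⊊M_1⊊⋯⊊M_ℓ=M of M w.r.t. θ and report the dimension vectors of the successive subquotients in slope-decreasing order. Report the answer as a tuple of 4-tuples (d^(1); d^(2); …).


Via rank(M_{q-1}∘⋯∘M_p): M ≅ I[1,1]^3, I[1,4], I[3,3].
μ_θ-semistable layers: μ^(1)=13; μ^(2)=5; μ^(3)=-7

((0, 0, 0, 1); (3, 0, 0, 0); (1, 1, 2, 0))


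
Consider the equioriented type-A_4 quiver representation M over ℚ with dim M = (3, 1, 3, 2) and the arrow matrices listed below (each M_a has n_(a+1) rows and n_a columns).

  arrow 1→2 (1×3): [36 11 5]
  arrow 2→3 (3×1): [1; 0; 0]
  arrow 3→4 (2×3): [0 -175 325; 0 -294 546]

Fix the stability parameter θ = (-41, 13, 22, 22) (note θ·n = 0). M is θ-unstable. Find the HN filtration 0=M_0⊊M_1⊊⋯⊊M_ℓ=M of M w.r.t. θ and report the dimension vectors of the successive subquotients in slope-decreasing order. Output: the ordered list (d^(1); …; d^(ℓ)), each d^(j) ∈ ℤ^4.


Barcode: M ≅ I[1,1]^2, I[1,3], I[3,3], I[3,4], I[4,4]. HN layers by μ_θ (3 steps, strictly decreasing):
  μ^(1)=22; μ^(2)=13; μ^(3)=-41

((0, 0, 3, 2); (0, 1, 0, 0); (3, 0, 0, 0))


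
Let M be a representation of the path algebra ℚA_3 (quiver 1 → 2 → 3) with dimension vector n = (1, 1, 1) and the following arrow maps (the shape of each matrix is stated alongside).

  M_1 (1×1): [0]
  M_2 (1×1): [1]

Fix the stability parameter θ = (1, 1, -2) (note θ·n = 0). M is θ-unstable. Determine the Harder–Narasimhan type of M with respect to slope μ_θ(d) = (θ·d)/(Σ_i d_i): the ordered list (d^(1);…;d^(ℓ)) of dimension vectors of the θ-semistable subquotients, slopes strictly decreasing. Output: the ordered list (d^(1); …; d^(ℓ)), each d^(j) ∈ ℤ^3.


Interval decomposition of M: I[1,1], I[2,3].
HN type (ℓ=2): μ^(1)=1; μ^(2)=-1/2

((1, 0, 0); (0, 1, 1))


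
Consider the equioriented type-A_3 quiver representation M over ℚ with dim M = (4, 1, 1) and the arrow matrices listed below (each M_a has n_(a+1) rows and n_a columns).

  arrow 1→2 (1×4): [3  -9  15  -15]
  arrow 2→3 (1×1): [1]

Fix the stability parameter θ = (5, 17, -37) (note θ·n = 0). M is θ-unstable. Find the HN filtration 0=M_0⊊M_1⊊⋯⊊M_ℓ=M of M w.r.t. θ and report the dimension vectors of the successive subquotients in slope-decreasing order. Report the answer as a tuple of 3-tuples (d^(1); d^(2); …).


Via rank(M_{q-1}∘⋯∘M_p): M ≅ I[1,1]^3, I[1,3].
μ_θ-semistable layers: μ^(1)=5; μ^(2)=-5

((3, 0, 0); (1, 1, 1))


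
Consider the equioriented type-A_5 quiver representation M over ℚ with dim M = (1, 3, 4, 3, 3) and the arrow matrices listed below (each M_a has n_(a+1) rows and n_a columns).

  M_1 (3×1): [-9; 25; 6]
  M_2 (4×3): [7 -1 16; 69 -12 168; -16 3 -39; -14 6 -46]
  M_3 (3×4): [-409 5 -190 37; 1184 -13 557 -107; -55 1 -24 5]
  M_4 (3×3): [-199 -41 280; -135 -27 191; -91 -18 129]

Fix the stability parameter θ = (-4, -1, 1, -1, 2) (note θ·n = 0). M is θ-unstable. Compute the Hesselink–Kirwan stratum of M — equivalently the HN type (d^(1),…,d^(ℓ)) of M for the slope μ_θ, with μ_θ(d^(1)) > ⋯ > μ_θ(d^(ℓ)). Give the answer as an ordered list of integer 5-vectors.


Barcode: M ≅ I[1,5], I[2,3], I[2,5], I[3,3], I[4,5]. HN layers by μ_θ (5 steps, strictly decreasing):
  μ^(1)=2; μ^(2)=1; μ^(3)=0; μ^(4)=-1; μ^(5)=-4

((0, 0, 0, 0, 3); (0, 0, 2, 0, 0); (0, 0, 2, 2, 0); (0, 3, 0, 1, 0); (1, 0, 0, 0, 0))


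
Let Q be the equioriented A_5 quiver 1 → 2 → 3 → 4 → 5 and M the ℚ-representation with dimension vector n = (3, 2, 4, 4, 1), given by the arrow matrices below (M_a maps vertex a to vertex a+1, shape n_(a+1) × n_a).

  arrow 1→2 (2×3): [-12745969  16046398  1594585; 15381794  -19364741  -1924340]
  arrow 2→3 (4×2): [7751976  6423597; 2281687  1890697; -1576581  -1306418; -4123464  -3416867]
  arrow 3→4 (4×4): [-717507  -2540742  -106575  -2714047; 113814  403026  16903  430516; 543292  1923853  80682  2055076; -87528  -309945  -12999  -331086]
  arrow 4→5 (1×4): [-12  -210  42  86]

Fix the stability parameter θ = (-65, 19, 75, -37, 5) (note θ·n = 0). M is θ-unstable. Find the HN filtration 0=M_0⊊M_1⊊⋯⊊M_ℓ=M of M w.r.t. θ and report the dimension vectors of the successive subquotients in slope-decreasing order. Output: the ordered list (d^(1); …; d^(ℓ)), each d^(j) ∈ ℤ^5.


Barcode: M ≅ I[1,1], I[1,4]^2, I[3,3], I[3,4], I[4,5]. HN layers by μ_θ (5 steps, strictly decreasing):
  μ^(1)=75; μ^(2)=19; μ^(3)=5; μ^(4)=-37; μ^(5)=-65

((0, 0, 1, 0, 0); (0, 2, 3, 3, 0); (0, 0, 0, 0, 1); (0, 0, 0, 1, 0); (3, 0, 0, 0, 0))


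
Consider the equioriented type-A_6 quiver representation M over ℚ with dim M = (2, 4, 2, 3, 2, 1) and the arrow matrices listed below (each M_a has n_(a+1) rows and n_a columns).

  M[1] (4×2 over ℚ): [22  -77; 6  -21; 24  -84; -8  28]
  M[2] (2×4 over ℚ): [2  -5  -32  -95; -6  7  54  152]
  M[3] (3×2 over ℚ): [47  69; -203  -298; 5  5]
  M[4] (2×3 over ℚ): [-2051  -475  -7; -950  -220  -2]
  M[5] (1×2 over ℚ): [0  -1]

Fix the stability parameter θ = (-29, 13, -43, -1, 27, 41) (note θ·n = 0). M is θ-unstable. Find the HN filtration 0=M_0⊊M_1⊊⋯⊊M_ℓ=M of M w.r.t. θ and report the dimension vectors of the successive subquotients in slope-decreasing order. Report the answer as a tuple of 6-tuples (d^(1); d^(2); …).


Via rank(M_{q-1}∘⋯∘M_p): M ≅ I[1,1], I[1,5], I[2,2]^2, I[2,4], I[4,6].
μ_θ-semistable layers: μ^(1)=41; μ^(2)=27; μ^(3)=13; μ^(4)=-1; μ^(5)=-15; μ^(6)=-29

((0, 0, 0, 0, 0, 1); (0, 0, 0, 0, 2, 0); (0, 2, 0, 0, 0, 0); (0, 0, 0, 3, 0, 0); (0, 2, 2, 0, 0, 0); (2, 0, 0, 0, 0, 0))


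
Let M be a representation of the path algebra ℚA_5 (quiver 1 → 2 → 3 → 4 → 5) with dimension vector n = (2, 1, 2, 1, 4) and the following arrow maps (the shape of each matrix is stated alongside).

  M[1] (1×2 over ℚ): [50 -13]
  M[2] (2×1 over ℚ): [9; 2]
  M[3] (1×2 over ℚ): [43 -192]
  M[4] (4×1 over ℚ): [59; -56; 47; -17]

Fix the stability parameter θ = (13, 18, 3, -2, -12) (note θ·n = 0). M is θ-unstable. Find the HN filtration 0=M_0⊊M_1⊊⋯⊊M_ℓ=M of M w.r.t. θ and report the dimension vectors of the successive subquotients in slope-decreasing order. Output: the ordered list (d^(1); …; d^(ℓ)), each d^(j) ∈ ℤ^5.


Barcode: M ≅ I[1,1], I[1,5], I[3,3], I[5,5]^3. HN layers by μ_θ (4 steps, strictly decreasing):
  μ^(1)=13; μ^(2)=4; μ^(3)=3; μ^(4)=-12

((1, 0, 0, 0, 0); (1, 1, 1, 1, 1); (0, 0, 1, 0, 0); (0, 0, 0, 0, 3))


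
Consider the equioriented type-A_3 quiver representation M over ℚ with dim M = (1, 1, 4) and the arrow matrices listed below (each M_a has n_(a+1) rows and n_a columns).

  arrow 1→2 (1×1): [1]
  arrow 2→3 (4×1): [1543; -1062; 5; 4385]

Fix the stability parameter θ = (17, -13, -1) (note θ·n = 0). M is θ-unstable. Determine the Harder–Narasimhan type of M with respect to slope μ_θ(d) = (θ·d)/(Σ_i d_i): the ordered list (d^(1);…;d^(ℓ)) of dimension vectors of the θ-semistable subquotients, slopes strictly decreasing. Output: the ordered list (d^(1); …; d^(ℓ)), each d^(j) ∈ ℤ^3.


Interval decomposition of M: I[1,3], I[3,3]^3.
HN type (ℓ=2): μ^(1)=1; μ^(2)=-1

((1, 1, 1); (0, 0, 3))


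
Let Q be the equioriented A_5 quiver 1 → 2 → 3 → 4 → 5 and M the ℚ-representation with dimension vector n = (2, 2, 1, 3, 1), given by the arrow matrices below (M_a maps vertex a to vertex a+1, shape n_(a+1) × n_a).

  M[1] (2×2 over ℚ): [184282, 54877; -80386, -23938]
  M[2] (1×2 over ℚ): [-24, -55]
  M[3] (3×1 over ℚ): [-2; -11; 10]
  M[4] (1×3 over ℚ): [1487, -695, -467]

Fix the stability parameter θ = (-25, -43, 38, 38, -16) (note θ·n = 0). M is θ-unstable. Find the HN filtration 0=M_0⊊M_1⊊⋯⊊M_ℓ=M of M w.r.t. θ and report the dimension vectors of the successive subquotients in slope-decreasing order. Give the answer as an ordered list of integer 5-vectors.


Via rank(M_{q-1}∘⋯∘M_p): M ≅ I[1,2], I[1,5], I[4,4]^2.
μ_θ-semistable layers: μ^(1)=38; μ^(2)=20; μ^(3)=-34

((0, 0, 0, 2, 0); (0, 0, 1, 1, 1); (2, 2, 0, 0, 0))


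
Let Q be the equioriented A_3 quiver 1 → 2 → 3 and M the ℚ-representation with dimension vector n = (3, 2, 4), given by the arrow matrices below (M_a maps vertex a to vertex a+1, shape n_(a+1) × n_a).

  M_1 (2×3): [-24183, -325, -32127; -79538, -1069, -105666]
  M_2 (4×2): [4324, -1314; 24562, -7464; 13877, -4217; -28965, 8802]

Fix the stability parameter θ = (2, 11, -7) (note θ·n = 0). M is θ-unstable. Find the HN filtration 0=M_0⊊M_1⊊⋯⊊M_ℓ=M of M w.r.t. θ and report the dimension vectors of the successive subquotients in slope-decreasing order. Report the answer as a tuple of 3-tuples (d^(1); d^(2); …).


Barcode: M ≅ I[1,1], I[1,3]^2, I[3,3]^2. HN layers by μ_θ (2 steps, strictly decreasing):
  μ^(1)=2; μ^(2)=-7

((3, 2, 2); (0, 0, 2))


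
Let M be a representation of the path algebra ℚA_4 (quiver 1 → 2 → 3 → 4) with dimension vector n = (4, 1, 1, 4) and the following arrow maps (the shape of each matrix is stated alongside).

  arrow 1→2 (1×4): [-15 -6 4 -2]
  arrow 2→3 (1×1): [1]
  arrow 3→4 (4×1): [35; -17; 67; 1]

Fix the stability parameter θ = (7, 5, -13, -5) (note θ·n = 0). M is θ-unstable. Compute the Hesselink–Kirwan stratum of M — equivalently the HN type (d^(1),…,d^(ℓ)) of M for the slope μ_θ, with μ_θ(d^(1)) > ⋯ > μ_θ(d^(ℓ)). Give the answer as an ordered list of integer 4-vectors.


Interval decomposition of M: I[1,1]^3, I[1,4], I[4,4]^3.
HN type (ℓ=3): μ^(1)=7; μ^(2)=-3/2; μ^(3)=-5

((3, 0, 0, 0); (1, 1, 1, 1); (0, 0, 0, 3))


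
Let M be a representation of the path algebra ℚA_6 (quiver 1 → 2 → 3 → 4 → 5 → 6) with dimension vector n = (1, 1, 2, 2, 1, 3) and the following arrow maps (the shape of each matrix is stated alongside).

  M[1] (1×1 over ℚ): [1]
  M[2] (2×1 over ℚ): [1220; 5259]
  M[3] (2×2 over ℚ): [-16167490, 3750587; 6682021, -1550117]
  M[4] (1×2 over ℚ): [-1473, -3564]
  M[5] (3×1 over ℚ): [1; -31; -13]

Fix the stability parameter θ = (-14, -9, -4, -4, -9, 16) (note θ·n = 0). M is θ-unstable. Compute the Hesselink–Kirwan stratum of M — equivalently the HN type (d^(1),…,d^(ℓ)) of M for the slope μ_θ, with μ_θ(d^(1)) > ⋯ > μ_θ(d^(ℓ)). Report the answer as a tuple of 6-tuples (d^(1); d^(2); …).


Via rank(M_{q-1}∘⋯∘M_p): M ≅ I[1,6], I[3,4], I[6,6]^2.
μ_θ-semistable layers: μ^(1)=16; μ^(2)=-4; μ^(3)=-17/3; μ^(4)=-9; μ^(5)=-14

((0, 0, 0, 0, 0, 3); (0, 0, 1, 1, 0, 0); (0, 0, 1, 1, 1, 0); (0, 1, 0, 0, 0, 0); (1, 0, 0, 0, 0, 0))


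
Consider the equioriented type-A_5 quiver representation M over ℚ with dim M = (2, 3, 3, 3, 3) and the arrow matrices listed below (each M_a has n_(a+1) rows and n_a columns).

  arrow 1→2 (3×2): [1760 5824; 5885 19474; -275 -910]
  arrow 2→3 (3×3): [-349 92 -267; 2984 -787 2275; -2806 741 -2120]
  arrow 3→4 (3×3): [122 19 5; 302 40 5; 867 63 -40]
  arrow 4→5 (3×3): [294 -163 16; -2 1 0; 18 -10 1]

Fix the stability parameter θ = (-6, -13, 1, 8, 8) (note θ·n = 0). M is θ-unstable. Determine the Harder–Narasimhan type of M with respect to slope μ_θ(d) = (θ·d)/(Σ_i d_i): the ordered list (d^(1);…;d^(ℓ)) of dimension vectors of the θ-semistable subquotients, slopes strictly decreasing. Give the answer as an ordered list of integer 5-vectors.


Barcode: M ≅ I[1,1], I[1,5], I[2,4], I[2,5], I[5,5]. HN layers by μ_θ (5 steps, strictly decreasing):
  μ^(1)=8; μ^(2)=1; μ^(3)=-6; μ^(4)=-19/2; μ^(5)=-13

((0, 0, 0, 3, 3); (0, 0, 3, 0, 0); (1, 0, 0, 0, 0); (1, 1, 0, 0, 0); (0, 2, 0, 0, 0))


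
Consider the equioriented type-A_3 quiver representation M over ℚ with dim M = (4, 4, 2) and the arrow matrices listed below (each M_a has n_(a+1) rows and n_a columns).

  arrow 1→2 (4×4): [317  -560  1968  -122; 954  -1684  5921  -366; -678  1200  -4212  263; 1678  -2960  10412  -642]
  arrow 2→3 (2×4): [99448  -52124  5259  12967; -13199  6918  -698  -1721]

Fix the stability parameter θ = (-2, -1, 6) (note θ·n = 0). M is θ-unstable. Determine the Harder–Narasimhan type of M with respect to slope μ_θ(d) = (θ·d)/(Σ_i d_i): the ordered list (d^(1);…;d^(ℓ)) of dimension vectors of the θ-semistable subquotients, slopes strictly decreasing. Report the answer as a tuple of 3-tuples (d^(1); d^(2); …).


Interval decomposition of M: I[1,1], I[1,2], I[1,3]^2, I[2,2].
HN type (ℓ=3): μ^(1)=6; μ^(2)=-1; μ^(3)=-2

((0, 0, 2); (0, 4, 0); (4, 0, 0))


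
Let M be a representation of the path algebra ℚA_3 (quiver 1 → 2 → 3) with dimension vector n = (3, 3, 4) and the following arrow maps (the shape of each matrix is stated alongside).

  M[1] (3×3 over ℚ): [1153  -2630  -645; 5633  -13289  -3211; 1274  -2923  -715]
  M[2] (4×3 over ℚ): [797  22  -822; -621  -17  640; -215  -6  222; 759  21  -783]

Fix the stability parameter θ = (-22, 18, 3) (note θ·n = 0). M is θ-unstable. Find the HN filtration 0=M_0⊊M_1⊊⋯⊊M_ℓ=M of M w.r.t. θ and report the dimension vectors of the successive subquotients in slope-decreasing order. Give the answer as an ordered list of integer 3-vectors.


Barcode: M ≅ I[1,3]^3, I[3,3]. HN layers by μ_θ (3 steps, strictly decreasing):
  μ^(1)=21/2; μ^(2)=3; μ^(3)=-22

((0, 3, 3); (0, 0, 1); (3, 0, 0))


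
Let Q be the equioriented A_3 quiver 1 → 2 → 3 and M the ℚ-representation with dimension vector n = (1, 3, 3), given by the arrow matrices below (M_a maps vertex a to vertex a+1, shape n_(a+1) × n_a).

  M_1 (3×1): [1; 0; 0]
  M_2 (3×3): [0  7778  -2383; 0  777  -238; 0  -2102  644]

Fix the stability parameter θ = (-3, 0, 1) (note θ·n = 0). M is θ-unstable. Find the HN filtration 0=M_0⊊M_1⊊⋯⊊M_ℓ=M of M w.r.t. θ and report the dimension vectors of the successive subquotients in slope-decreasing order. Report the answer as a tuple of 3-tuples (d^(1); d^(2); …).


Via rank(M_{q-1}∘⋯∘M_p): M ≅ I[1,2], I[2,3]^2, I[3,3].
μ_θ-semistable layers: μ^(1)=1; μ^(2)=0; μ^(3)=-3

((0, 0, 3); (0, 3, 0); (1, 0, 0))


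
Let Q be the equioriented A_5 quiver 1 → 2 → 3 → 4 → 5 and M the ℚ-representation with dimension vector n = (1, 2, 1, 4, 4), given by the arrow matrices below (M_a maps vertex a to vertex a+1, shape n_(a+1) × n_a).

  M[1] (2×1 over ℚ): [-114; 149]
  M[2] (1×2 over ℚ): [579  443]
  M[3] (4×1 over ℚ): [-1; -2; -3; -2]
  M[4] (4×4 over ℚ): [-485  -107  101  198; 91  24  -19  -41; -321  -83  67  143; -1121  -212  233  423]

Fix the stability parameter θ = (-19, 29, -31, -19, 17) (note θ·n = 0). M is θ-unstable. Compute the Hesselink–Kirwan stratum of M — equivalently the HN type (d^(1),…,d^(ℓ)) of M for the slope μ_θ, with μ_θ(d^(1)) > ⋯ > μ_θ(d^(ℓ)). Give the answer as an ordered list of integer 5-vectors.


Barcode: M ≅ I[1,4], I[2,2], I[4,5]^3, I[5,5]. HN layers by μ_θ (4 steps, strictly decreasing):
  μ^(1)=29; μ^(2)=17; μ^(3)=-7; μ^(4)=-19

((0, 1, 0, 0, 0); (0, 0, 0, 0, 4); (0, 1, 1, 1, 0); (1, 0, 0, 3, 0))


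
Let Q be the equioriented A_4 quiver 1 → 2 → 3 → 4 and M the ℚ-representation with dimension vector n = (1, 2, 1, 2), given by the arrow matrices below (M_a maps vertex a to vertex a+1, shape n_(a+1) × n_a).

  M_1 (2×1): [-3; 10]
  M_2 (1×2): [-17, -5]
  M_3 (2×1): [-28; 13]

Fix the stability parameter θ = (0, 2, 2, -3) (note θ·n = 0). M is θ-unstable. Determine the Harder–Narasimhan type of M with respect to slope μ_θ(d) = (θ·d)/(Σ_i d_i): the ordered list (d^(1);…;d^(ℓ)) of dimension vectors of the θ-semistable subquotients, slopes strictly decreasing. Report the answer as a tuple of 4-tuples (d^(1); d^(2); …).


Via rank(M_{q-1}∘⋯∘M_p): M ≅ I[1,4], I[2,2], I[4,4].
μ_θ-semistable layers: μ^(1)=2; μ^(2)=1/3; μ^(3)=0; μ^(4)=-3

((0, 1, 0, 0); (0, 1, 1, 1); (1, 0, 0, 0); (0, 0, 0, 1))


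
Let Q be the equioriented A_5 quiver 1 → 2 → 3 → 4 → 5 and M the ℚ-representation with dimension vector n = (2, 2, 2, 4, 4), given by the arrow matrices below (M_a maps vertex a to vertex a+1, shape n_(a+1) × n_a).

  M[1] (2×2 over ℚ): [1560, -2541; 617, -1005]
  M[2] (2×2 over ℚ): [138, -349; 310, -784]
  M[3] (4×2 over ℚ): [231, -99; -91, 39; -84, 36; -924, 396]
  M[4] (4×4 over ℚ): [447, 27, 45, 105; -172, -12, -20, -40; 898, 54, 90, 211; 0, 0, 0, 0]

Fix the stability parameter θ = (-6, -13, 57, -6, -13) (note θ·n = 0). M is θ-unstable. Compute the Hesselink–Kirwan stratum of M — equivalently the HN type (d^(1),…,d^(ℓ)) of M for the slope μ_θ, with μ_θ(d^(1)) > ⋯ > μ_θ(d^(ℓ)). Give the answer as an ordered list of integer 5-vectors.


Via rank(M_{q-1}∘⋯∘M_p): M ≅ I[1,3], I[1,4], I[4,4], I[4,5]^2, I[5,5]^2.
μ_θ-semistable layers: μ^(1)=57; μ^(2)=51/2; μ^(3)=-6; μ^(4)=-19/2; μ^(5)=-13

((0, 0, 1, 0, 0); (0, 0, 1, 1, 0); (0, 0, 0, 1, 0); (2, 2, 0, 2, 2); (0, 0, 0, 0, 2))


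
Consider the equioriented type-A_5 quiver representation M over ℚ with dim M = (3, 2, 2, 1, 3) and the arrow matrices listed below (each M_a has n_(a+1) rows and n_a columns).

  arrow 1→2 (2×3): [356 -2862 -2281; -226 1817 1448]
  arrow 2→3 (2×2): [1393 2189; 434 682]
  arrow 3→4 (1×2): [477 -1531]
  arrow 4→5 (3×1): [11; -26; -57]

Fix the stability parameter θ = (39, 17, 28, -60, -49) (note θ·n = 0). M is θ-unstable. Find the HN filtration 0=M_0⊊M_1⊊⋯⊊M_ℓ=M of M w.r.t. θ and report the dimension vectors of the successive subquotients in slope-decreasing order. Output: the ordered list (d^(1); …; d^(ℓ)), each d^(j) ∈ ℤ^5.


Via rank(M_{q-1}∘⋯∘M_p): M ≅ I[1,1], I[1,2], I[1,5], I[3,3], I[5,5]^2.
μ_θ-semistable layers: μ^(1)=39; μ^(2)=28; μ^(3)=-5; μ^(4)=-49

((1, 0, 0, 0, 0); (1, 1, 1, 0, 0); (1, 1, 1, 1, 1); (0, 0, 0, 0, 2))


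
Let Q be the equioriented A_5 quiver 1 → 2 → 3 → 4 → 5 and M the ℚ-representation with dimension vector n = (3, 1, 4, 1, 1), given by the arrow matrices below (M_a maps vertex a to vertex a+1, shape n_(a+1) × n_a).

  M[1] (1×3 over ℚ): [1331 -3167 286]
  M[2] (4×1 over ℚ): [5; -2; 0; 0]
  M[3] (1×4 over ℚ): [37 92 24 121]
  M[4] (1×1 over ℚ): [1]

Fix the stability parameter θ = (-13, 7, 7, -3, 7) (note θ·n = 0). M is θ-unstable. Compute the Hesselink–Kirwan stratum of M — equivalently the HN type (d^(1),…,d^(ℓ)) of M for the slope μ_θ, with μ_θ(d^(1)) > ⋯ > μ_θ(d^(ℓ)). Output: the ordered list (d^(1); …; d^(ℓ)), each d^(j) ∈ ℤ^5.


Interval decomposition of M: I[1,1]^2, I[1,5], I[3,3]^3.
HN type (ℓ=3): μ^(1)=7; μ^(2)=11/3; μ^(3)=-13

((0, 0, 3, 0, 1); (0, 1, 1, 1, 0); (3, 0, 0, 0, 0))


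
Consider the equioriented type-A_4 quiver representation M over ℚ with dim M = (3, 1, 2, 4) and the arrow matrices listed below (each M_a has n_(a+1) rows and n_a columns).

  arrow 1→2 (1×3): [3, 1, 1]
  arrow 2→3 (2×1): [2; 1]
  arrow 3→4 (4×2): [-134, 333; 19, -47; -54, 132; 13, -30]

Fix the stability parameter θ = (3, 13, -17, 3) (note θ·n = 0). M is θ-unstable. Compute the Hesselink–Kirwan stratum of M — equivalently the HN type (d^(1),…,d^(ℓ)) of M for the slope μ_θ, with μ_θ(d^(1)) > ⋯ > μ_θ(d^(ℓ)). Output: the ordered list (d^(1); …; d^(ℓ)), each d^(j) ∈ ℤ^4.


Barcode: M ≅ I[1,1]^2, I[1,4], I[3,4], I[4,4]^2. HN layers by μ_θ (3 steps, strictly decreasing):
  μ^(1)=3; μ^(2)=-1/3; μ^(3)=-17

((2, 0, 0, 4); (1, 1, 1, 0); (0, 0, 1, 0))


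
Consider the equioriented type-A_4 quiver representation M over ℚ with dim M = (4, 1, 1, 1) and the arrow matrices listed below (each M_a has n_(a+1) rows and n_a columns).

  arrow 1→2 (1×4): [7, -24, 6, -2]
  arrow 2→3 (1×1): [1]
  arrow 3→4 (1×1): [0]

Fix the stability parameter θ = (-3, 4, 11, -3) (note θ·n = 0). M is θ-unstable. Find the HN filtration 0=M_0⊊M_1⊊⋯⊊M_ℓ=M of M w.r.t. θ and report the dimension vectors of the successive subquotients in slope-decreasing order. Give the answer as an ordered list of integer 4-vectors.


Barcode: M ≅ I[1,1]^3, I[1,3], I[4,4]. HN layers by μ_θ (3 steps, strictly decreasing):
  μ^(1)=11; μ^(2)=4; μ^(3)=-3

((0, 0, 1, 0); (0, 1, 0, 0); (4, 0, 0, 1))
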